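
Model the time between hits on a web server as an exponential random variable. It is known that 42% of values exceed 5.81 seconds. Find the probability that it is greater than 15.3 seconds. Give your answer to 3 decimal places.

0.102

e^(−λ·5.81) = 0.42 ⇒ λ = −ln(0.42)/5.81 = 0.149312.
P(X > 15.3) = e^(−0.149312·15.3) = e^(−2.2845) ≈ 0.102.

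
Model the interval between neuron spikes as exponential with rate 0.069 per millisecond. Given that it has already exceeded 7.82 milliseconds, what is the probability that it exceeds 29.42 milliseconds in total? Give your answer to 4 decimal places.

0.2253

P(X > s+t | X > s) = e^(−λ(s+t))/e^(−λs) = e^(−λt), independent of s = 7.82.
P(X > 21.6) = e^(−1.4904) ≈ 0.2253.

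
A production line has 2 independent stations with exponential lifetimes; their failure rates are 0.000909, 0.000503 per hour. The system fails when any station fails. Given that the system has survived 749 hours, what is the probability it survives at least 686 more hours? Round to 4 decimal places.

0.3796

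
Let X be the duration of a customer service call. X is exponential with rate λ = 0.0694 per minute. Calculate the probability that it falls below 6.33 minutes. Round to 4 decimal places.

P(X ≤ 6.33) = 1 − e^(−λ·6.33) = 1 − e^(−0.4393) ≈ 0.3555.

0.3555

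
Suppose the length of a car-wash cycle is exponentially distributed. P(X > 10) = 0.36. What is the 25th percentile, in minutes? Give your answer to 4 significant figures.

2.816

e^(−λ·10) = 0.36 ⇒ λ = −ln(0.36)/10 = 0.102165.
25th percentile: 1 − e^(−λt) = 0.25, t = −ln(0.75)/λ = 2.81585 minutes.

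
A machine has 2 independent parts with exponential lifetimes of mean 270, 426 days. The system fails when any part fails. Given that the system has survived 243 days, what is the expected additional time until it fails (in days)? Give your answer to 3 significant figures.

165

First-failure rate Σλ = 1/270 + 1/426 = 0.00605112.
By memorylessness the expected residual is 1/Σλ = 165.259 days, regardless of the 243 already elapsed.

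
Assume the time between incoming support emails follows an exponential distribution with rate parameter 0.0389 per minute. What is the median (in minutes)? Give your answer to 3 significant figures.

Set 1 − e^(−λt) = 0.5, so t = −ln(0.5)/λ = 0.69315/0.0389 ≈ 17.8187 minutes.

17.8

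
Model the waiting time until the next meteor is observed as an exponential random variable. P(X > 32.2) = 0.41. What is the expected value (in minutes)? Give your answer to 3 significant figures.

e^(−λ·32.2) = 0.41 ⇒ λ = −ln(0.41)/32.2 = 0.0276894.
Mean = 1/λ = 36.1149 minutes.

36.1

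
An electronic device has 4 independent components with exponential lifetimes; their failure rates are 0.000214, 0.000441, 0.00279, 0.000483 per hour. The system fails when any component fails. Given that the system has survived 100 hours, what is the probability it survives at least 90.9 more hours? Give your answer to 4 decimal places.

0.6997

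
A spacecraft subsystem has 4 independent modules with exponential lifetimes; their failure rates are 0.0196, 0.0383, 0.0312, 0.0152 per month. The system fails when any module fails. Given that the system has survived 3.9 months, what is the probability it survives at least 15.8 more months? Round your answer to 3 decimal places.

Time to first failure ~ Exp(Σλ) with Σλ = 0.1043.
By memorylessness, P(T > 3.9+15.8 | T > 3.9) = P(T > 15.8) = e^(−0.1043·15.8) ≈ 0.192.

0.192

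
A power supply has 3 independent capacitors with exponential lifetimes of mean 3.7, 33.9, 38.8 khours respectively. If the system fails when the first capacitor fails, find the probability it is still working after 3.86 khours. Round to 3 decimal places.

0.285

The first failure time is exponential with rate Σλ_i = 1/3.7 + 1/33.9 + 1/38.8 = 0.325542 per khour.
P(min > 3.86) = e^(−0.325542·3.86) = e^(−1.2566) ≈ 0.285.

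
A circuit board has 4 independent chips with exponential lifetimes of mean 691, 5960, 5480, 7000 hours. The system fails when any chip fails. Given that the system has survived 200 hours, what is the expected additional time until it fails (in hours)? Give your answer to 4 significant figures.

515.4

First-failure rate Σλ = 1/691 + 1/5960 + 1/5480 + 1/7000 = 0.0019403.
By memorylessness the expected residual is 1/Σλ = 515.384 hours, regardless of the 200 already elapsed.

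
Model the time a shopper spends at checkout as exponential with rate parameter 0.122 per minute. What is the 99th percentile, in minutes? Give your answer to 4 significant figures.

37.75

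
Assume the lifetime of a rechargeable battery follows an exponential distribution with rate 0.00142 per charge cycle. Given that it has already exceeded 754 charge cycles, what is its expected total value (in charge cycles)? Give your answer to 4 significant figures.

1458

By memorylessness, E[X | X > 754] = 754 + 1/λ = 754 + 704.225 = 1458.23 charge cycles.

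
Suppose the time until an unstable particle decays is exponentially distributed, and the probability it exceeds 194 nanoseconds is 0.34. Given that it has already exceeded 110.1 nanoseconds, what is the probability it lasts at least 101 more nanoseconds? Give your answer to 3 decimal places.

From e^(−λ·194) = 0.34, λ = −ln(0.34)/194 = 0.00556087.
Memoryless: P(X > 110.1+101 | X > 110.1) = P(X > 101) = e^(−0.00556087·101) ≈ 0.570.

0.570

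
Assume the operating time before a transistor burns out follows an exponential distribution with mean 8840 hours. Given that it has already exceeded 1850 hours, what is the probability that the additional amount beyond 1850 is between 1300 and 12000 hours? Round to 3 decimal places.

The rate is λ = 1/8840 = 0.000113122 per hour.
Memoryless: the residual past 1850 is again Exp(λ).
P(1300 < residual < 12000) = e^(−λ·1300) − e^(−λ·12000) = 0.86324 − 0.25731 ≈ 0.606.

0.606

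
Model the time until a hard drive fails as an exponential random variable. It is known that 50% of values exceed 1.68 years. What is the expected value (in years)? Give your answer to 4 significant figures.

2.424

e^(−λ·1.68) = 0.50 ⇒ λ = −ln(0.50)/1.68 = 0.412588.
Mean = 1/λ = 2.42373 years.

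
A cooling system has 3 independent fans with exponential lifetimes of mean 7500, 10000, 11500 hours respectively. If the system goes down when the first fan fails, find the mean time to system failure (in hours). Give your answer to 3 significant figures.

3120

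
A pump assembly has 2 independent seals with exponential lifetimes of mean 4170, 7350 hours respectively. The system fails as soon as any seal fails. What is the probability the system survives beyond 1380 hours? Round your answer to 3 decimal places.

0.595

The first failure time is exponential with rate Σλ_i = 1/4170 + 1/7350 = 0.000375863 per hour.
P(min > 1380) = e^(−0.000375863·1380) = e^(−0.51869) ≈ 0.595.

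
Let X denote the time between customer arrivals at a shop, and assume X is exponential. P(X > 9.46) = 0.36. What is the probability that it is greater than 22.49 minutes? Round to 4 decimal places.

0.0881

e^(−λ·9.46) = 0.36 ⇒ λ = −ln(0.36)/9.46 = 0.107997.
P(X > 22.49) = e^(−0.107997·22.49) = e^(−2.4289) ≈ 0.0881.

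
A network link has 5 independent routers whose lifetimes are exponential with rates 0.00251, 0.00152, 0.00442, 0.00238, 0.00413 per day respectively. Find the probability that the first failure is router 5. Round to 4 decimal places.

0.2761

The time to first failure is exponential with rate Σλ = 0.00251 + 0.00152 + 0.00442 + 0.00238 + 0.00413 = 0.01496.
P(router 5 first) = λ_5/Σλ = 0.00413/0.01496 ≈ 0.2761.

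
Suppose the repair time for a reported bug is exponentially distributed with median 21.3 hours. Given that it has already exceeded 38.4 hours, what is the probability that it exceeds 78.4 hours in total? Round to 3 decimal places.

0.272

For an exponential, median = ln(2)/λ, so λ = ln 2 / 21.3 = 0.0325421 per hour.
The exponential is memoryless, so the remaining time is again Exp(λ): the condition X > 38.4 is irrelevant.
P(X > 40) = e^(−1.3017) ≈ 0.272.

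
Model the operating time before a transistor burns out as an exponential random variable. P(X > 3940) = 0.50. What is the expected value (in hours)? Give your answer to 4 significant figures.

5684

e^(−λ·3940) = 0.50 ⇒ λ = −ln(0.50)/3940 = 0.000175926.
Mean = 1/λ = 5684.22 hours.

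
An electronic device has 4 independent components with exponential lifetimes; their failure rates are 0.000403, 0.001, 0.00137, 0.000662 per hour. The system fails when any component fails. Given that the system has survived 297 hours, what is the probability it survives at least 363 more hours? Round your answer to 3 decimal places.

Time to first failure ~ Exp(Σλ) with Σλ = 0.003435.
By memorylessness, P(T > 297+363 | T > 297) = P(T > 363) = e^(−0.003435·363) ≈ 0.287.

0.287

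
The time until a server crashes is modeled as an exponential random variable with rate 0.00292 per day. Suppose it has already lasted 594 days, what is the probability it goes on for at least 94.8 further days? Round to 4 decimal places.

0.7582

By the memoryless property, P(X > 594+94.8 | X > 594) = P(X > 94.8).
P(X > 94.8) = e^(−0.27682) ≈ 0.7582.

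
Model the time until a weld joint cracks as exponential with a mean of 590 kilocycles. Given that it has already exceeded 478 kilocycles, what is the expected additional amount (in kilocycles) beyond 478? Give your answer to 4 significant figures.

The rate is λ = 1/590 = 0.00169492 per kilocycle.
By memorylessness, the remaining amount past any threshold is again Exp(λ) with mean 1/λ = 590 kilocycles.

590.0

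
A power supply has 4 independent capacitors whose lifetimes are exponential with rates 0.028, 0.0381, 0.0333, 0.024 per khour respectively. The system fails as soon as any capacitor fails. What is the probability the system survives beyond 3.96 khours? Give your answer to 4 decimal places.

0.6134

The time to first failure is exponential with rate Σλ = 0.028 + 0.0381 + 0.0333 + 0.024 = 0.1234.
P(min > 3.96) = e^(−0.1234·3.96) = e^(−0.48866) ≈ 0.6134.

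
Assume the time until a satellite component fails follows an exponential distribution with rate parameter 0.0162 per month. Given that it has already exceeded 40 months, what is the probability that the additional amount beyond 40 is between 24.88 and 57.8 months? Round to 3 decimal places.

0.276

Memoryless: the residual past 40 is again Exp(λ).
P(24.88 < residual < 57.8) = e^(−λ·24.88) − e^(−λ·57.8) = 0.66827 − 0.39205 ≈ 0.276.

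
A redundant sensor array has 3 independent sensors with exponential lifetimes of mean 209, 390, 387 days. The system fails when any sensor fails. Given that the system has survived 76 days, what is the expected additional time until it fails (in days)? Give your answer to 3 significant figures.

101

First-failure rate Σλ = 1/209 + 1/390 + 1/387 = 0.00993277.
By memorylessness the expected residual is 1/Σλ = 100.677 days, regardless of the 76 already elapsed.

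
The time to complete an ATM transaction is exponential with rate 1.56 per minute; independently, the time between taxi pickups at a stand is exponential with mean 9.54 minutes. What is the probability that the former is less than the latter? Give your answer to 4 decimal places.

λ_1 = 1.56, λ_2 = 1/9.54 = 0.104822.
For independent exponentials, P(the former < the latter) = λ_1/(λ_1+λ_2) = 1.56/1.66482 ≈ 0.9370.

0.9370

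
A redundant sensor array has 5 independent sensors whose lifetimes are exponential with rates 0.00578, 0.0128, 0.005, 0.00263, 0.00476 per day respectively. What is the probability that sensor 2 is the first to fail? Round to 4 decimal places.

0.4133

The time to first failure is exponential with rate Σλ = 0.00578 + 0.0128 + 0.005 + 0.00263 + 0.00476 = 0.03097.
P(sensor 2 first) = λ_2/Σλ = 0.0128/0.03097 ≈ 0.4133.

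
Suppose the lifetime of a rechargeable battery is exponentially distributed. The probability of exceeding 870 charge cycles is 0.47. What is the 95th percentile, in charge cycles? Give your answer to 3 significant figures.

3450

e^(−λ·870) = 0.47 ⇒ λ = −ln(0.47)/870 = 0.000867842.
95th percentile: 1 − e^(−λt) = 0.95, t = −ln(0.05)/λ = 3451.93 charge cycles.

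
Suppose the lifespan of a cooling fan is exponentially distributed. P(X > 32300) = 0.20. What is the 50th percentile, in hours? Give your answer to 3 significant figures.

e^(−λ·32300) = 0.20 ⇒ λ = −ln(0.20)/32300 = 0.0000498278.
50th percentile: 1 − e^(−λt) = 0.5, t = −ln(0.5)/λ = 13910.9 hours.

13900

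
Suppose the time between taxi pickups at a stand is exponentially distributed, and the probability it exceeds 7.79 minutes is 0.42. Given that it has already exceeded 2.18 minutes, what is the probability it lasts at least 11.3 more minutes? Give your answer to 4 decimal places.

0.2841

From e^(−λ·7.79) = 0.42, λ = −ln(0.42)/7.79 = 0.111361.
Memoryless: P(X > 2.18+11.3 | X > 2.18) = P(X > 11.3) = e^(−0.111361·11.3) ≈ 0.2841.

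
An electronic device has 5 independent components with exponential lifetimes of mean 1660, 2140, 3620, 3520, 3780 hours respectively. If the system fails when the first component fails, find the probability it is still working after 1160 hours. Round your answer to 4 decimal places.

0.1111

The first failure time is exponential with rate Σλ_i = 1/1660 + 1/2140 + 1/3620 + 1/3520 + 1/3780 = 0.00189458 per hour.
P(min > 1160) = e^(−0.00189458·1160) = e^(−2.1977) ≈ 0.1111.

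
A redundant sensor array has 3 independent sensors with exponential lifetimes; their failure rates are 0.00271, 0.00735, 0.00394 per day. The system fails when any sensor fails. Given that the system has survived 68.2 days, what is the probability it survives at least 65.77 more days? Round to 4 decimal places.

0.3982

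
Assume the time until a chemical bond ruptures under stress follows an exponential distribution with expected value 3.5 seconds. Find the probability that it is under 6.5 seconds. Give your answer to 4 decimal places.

The rate is λ = 1/3.5 = 0.285714 per second.
P(X ≤ 6.5) = 1 − e^(−λ·6.5) = 1 − e^(−1.8571) ≈ 0.8439.

0.8439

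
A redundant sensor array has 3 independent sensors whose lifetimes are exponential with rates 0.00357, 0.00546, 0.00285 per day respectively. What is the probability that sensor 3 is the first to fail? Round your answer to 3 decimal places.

0.240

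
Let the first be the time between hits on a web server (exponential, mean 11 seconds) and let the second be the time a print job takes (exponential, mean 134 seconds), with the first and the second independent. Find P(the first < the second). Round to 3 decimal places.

λ_1 = 1/11 = 0.0909091, λ_2 = 1/134 = 0.00746269.
For independent exponentials, P(the first < the second) = λ_1/(λ_1+λ_2) = 0.0909091/0.0983718 ≈ 0.924.

0.924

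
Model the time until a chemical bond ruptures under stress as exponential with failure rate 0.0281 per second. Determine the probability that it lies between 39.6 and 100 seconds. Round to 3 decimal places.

0.268

P(39.6 < X < 100) = e^(−λ·39.6) − e^(−λ·100) = 0.32865 − 0.06020 ≈ 0.268.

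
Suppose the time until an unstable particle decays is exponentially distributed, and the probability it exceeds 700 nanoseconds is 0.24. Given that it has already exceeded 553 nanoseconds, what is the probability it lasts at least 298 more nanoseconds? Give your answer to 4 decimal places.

0.5447

From e^(−λ·700) = 0.24, λ = −ln(0.24)/700 = 0.00203874.
Memoryless: P(X > 553+298 | X > 553) = P(X > 298) = e^(−0.00203874·298) ≈ 0.5447.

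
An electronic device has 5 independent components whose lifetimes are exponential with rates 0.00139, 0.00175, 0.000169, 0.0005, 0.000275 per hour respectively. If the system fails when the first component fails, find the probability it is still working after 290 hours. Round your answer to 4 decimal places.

0.3059

The time to first failure is exponential with rate Σλ = 0.00139 + 0.00175 + 0.000169 + 0.0005 + 0.000275 = 0.004084.
P(min > 290) = e^(−0.004084·290) = e^(−1.1844) ≈ 0.3059.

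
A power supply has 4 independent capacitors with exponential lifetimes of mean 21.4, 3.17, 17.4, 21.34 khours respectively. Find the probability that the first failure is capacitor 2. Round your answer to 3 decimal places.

Rates: λ_i = 1/mean_i → 0.046729, 0.315457, 0.0574713, 0.0468604; Σλ = 0.466518.
P(capacitor 2 first) = λ_2/Σλ = 0.315457/0.466518 ≈ 0.676.

0.676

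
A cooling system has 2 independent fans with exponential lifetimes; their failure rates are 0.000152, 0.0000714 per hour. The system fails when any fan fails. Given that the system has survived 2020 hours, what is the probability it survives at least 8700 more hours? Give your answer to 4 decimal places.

Time to first failure ~ Exp(Σλ) with Σλ = 0.0002234.
By memorylessness, P(T > 2020+8700 | T > 2020) = P(T > 8700) = e^(−0.0002234·8700) ≈ 0.1432.

0.1432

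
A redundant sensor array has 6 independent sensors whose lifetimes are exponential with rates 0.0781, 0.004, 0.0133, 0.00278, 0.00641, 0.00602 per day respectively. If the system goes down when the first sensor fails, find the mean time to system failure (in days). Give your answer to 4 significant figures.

The time to first failure is exponential with rate Σλ = 0.0781 + 0.004 + 0.0133 + 0.00278 + 0.00641 + 0.00602 = 0.11061.
E[min] = 1/Σλ = 1/0.11061 = 9.04077 days.

9.041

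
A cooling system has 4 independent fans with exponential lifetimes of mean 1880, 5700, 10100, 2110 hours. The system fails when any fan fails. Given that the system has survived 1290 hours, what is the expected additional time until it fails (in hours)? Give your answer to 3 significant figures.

First-failure rate Σλ = 1/1880 + 1/5700 + 1/10100 + 1/2110 = 0.0012803.
By memorylessness the expected residual is 1/Σλ = 781.069 hours, regardless of the 1290 already elapsed.

781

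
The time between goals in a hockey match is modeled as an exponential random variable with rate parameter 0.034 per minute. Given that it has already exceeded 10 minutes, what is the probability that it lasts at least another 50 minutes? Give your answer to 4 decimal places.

P(X > s+t | X > s) = e^(−λ(s+t))/e^(−λs) = e^(−λt), independent of s = 10.
P(X > 50) = e^(−1.7) ≈ 0.1827.

0.1827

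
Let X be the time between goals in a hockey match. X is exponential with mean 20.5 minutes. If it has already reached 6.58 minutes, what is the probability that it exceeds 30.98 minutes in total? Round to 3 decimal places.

The rate is λ = 1/20.5 = 0.0487805 per minute.
By the memoryless property, P(X > 6.58+24.4 | X > 6.58) = P(X > 24.4).
P(X > 24.4) = e^(−1.1902) ≈ 0.304.

0.304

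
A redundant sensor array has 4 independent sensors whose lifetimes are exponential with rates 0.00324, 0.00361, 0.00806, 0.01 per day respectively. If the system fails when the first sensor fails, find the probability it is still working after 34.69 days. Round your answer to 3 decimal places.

The time to first failure is exponential with rate Σλ = 0.00324 + 0.00361 + 0.00806 + 0.01 = 0.02491.
P(min > 34.69) = e^(−0.02491·34.69) = e^(−0.86413) ≈ 0.421.

0.421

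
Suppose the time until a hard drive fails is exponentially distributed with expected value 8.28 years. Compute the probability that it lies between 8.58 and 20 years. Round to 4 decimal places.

The rate is λ = 1/8.28 = 0.120773 per year.
P(8.58 < X < 20) = e^(−λ·8.58) − e^(−λ·20) = 0.35479 − 0.08933 ≈ 0.2655.

0.2655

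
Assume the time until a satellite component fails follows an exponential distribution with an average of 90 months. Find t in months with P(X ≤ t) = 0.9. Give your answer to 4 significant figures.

207.2

The rate is λ = 1/90 = 0.0111111 per month.
Set 1 − e^(−λt) = 0.9, so t = −ln(0.1)/λ = 2.3026/0.0111111 ≈ 207.233 months.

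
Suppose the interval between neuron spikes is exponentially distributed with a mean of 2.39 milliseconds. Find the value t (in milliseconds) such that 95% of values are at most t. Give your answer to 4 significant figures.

7.160

The rate is λ = 1/2.39 = 0.41841 per millisecond.
Set 1 − e^(−λt) = 0.95, so t = −ln(0.05)/λ = 2.9957/0.41841 ≈ 7.1598 milliseconds.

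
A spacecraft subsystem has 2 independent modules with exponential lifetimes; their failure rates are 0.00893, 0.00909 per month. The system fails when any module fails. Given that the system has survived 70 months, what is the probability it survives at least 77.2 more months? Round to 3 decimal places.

0.249

Time to first failure ~ Exp(Σλ) with Σλ = 0.01802.
By memorylessness, P(T > 70+77.2 | T > 70) = P(T > 77.2) = e^(−0.01802·77.2) ≈ 0.249.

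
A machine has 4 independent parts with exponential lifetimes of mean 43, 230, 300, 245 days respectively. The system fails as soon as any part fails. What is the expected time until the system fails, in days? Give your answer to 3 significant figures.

The first failure time is exponential with rate Σλ_i = 1/43 + 1/230 + 1/300 + 1/245 = 0.0350186 per day.
E[min] = 1/Σλ = 1/0.0350186 = 28.5562 days.

28.6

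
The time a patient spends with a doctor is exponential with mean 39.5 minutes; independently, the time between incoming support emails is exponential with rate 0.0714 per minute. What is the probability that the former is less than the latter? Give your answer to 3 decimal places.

λ_1 = 1/39.5 = 0.0253165, λ_2 = 0.0714.
For independent exponentials, P(the former < the latter) = λ_1/(λ_1+λ_2) = 0.0253165/0.0967165 ≈ 0.262.

0.262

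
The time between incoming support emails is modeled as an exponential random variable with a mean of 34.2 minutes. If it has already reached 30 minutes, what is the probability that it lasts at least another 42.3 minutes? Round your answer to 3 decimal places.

The rate is λ = 1/34.2 = 0.0292398 per minute.
P(X > s+t | X > s) = e^(−λ(s+t))/e^(−λs) = e^(−λt), independent of s = 30.
P(X > 42.3) = e^(−1.2368) ≈ 0.290.

0.290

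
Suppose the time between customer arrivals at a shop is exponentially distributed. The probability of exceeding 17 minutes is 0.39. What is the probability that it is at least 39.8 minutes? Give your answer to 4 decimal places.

0.1103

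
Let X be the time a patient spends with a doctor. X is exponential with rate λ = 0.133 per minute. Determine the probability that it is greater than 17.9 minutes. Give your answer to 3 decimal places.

0.092

P(X > 17.9) = e^(−λ·17.9) = e^(−2.3807) ≈ 0.092.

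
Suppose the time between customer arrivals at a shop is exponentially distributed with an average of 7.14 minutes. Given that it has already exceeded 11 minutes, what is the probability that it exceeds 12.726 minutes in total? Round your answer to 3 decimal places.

0.785

The rate is λ = 1/7.14 = 0.140056 per minute.
The exponential is memoryless, so the remaining time is again Exp(λ): the condition X > 11 is irrelevant.
P(X > 1.726) = e^(−0.24174) ≈ 0.785.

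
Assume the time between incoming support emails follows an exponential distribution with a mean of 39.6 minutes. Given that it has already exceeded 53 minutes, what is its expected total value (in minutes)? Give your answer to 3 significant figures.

The rate is λ = 1/39.6 = 0.0252525 per minute.
By memorylessness, E[X | X > 53] = 53 + 1/λ = 53 + 39.6 = 92.6 minutes.

92.6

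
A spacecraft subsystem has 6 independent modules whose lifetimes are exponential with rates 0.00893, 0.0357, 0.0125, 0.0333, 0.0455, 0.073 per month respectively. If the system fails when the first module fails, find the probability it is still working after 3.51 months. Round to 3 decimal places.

The time to first failure is exponential with rate Σλ = 0.00893 + 0.0357 + 0.0125 + 0.0333 + 0.0455 + 0.073 = 0.20893.
P(min > 3.51) = e^(−0.20893·3.51) = e^(−0.73334) ≈ 0.480.

0.480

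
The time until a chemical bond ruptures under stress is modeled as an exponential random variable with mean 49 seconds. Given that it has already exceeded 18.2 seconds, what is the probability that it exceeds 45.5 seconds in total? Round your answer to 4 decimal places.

0.5728

The rate is λ = 1/49 = 0.0204082 per second.
P(X > s+t | X > s) = e^(−λ(s+t))/e^(−λs) = e^(−λt), independent of s = 18.2.
P(X > 27.3) = e^(−0.55714) ≈ 0.5728.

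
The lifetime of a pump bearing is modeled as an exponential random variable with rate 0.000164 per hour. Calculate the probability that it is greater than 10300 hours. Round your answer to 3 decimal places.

P(X > 10300) = e^(−λ·10300) = e^(−1.6892) ≈ 0.185.

0.185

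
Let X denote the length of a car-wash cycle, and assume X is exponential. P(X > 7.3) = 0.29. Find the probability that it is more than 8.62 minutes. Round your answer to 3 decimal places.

0.232

e^(−λ·7.3) = 0.29 ⇒ λ = −ln(0.29)/7.3 = 0.169572.
P(X > 8.62) = e^(−0.169572·8.62) = e^(−1.4617) ≈ 0.232.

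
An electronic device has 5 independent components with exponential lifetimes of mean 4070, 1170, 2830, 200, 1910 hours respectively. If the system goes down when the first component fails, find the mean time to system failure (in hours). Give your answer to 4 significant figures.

143.3

The first failure time is exponential with rate Σλ_i = 1/4070 + 1/1170 + 1/2830 + 1/200 + 1/1910 = 0.00697732 per hour.
E[min] = 1/Σλ = 1/0.00697732 = 143.322 hours.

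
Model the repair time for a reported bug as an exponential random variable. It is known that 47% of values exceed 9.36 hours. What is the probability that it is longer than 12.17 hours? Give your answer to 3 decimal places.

e^(−λ·9.36) = 0.47 ⇒ λ = −ln(0.47)/9.36 = 0.0806648.
P(X > 12.17) = e^(−0.0806648·12.17) = e^(−0.98169) ≈ 0.375.

0.375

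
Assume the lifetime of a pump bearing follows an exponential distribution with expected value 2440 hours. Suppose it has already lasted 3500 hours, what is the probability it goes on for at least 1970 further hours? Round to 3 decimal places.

The rate is λ = 1/2440 = 0.000409836 per hour.
P(X > s+t | X > s) = e^(−λ(s+t))/e^(−λs) = e^(−λt), independent of s = 3500.
P(X > 1970) = e^(−0.80738) ≈ 0.446.

0.446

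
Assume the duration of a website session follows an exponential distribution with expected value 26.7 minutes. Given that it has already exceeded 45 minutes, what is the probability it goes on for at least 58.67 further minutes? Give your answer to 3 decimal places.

The rate is λ = 1/26.7 = 0.0374532 per minute.
The exponential is memoryless, so the remaining time is again Exp(λ): the condition X > 45 is irrelevant.
P(X > 58.67) = e^(−2.1974) ≈ 0.111.

0.111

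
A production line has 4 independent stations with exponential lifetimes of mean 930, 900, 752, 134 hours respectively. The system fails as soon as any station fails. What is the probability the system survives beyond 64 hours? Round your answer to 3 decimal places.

0.495

The first failure time is exponential with rate Σλ_i = 1/930 + 1/900 + 1/752 + 1/134 = 0.0109789 per hour.
P(min > 64) = e^(−0.0109789·64) = e^(−0.70265) ≈ 0.495.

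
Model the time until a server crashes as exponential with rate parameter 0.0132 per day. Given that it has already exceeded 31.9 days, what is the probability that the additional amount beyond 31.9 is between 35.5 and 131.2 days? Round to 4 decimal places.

0.4489

Memoryless: the residual past 31.9 is again Exp(λ).
P(35.5 < residual < 131.2) = e^(−λ·35.5) − e^(−λ·131.2) = 0.62588 − 0.17696 ≈ 0.4489.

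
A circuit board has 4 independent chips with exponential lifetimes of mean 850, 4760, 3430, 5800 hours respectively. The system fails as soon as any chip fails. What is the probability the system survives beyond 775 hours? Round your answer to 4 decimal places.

0.2383

The first failure time is exponential with rate Σλ_i = 1/850 + 1/4760 + 1/3430 + 1/5800 = 0.00185051 per hour.
P(min > 775) = e^(−0.00185051·775) = e^(−1.4341) ≈ 0.2383.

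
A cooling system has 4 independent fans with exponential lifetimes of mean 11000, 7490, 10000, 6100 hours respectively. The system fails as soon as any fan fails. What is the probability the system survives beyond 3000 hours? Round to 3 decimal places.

0.231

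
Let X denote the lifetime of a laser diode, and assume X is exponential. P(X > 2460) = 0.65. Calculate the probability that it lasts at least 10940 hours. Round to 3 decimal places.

e^(−λ·2460) = 0.65 ⇒ λ = −ln(0.65)/2460 = 0.000175115.
P(X > 10940) = e^(−0.000175115·10940) = e^(−1.9158) ≈ 0.147.

0.147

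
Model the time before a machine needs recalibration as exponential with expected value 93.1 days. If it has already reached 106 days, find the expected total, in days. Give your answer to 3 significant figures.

The rate is λ = 1/93.1 = 0.0107411 per day.
By memorylessness, E[X | X > 106] = 106 + 1/λ = 106 + 93.1 = 199.1 days.

199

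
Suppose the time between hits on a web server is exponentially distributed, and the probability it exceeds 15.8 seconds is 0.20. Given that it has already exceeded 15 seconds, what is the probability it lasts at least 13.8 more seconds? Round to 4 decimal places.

0.2452

From e^(−λ·15.8) = 0.20, λ = −ln(0.20)/15.8 = 0.101863.
Memoryless: P(X > 15+13.8 | X > 15) = P(X > 13.8) = e^(−0.101863·13.8) ≈ 0.2452.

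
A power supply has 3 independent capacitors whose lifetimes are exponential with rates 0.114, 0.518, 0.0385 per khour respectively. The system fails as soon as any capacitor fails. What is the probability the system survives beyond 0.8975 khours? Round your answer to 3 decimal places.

0.548

The time to first failure is exponential with rate Σλ = 0.114 + 0.518 + 0.0385 = 0.6705.
P(min > 0.8975) = e^(−0.6705·0.8975) = e^(−0.60177) ≈ 0.548.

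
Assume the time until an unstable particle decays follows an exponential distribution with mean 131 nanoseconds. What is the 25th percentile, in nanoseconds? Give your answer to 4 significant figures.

The rate is λ = 1/131 = 0.00763359 per nanosecond.
Set 1 − e^(−λt) = 0.25, so t = −ln(0.75)/λ = 0.28768/0.00763359 ≈ 37.6864 nanoseconds.

37.69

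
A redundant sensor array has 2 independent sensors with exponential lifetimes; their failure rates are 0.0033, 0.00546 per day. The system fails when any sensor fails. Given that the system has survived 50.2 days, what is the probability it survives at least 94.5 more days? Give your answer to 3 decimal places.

0.437

Time to first failure ~ Exp(Σλ) with Σλ = 0.00876.
By memorylessness, P(T > 50.2+94.5 | T > 50.2) = P(T > 94.5) = e^(−0.00876·94.5) ≈ 0.437.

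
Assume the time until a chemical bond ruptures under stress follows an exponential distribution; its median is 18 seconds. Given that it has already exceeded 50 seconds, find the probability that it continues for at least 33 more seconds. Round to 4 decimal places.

0.2806

For an exponential, median = ln(2)/λ, so λ = ln 2 / 18 = 0.0385082 per second.
By the memoryless property, P(X > 50+33 | X > 50) = P(X > 33).
P(X > 33) = e^(−1.2708) ≈ 0.2806.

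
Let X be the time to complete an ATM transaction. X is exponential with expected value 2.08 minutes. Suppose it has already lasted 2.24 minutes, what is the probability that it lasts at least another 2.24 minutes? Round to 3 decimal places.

The rate is λ = 1/2.08 = 0.480769 per minute.
By the memoryless property, P(X > 2.24+2.24 | X > 2.24) = P(X > 2.24).
P(X > 2.24) = e^(−1.0769) ≈ 0.341.

0.341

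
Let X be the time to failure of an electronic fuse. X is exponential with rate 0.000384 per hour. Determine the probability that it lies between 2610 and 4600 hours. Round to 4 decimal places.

0.1961

P(2610 < X < 4600) = e^(−λ·2610) − e^(−λ·4600) = 0.36706 − 0.17095 ≈ 0.1961.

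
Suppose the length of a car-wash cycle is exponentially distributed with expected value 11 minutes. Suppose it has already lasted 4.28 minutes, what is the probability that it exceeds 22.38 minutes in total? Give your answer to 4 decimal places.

The rate is λ = 1/11 = 0.0909091 per minute.
P(X > s+t | X > s) = e^(−λ(s+t))/e^(−λs) = e^(−λt), independent of s = 4.28.
P(X > 18.1) = e^(−1.6455) ≈ 0.1929.

0.1929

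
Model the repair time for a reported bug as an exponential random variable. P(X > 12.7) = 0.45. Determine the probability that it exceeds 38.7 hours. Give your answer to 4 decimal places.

0.0878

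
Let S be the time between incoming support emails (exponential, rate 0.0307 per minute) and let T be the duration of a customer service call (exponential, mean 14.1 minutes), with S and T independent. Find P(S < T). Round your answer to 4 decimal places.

0.3021

λ_1 = 0.0307, λ_2 = 1/14.1 = 0.070922.
For independent exponentials, P(S < T) = λ_1/(λ_1+λ_2) = 0.0307/0.101622 ≈ 0.3021.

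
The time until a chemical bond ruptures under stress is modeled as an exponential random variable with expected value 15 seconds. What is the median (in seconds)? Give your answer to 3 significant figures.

The rate is λ = 1/15 = 0.0666667 per second.
Set 1 − e^(−λt) = 0.5, so t = −ln(0.5)/λ = 0.69315/0.0666667 ≈ 10.3972 seconds.

10.4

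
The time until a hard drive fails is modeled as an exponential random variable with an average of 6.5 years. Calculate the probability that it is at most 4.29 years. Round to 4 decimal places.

The rate is λ = 1/6.5 = 0.153846 per year.
P(X ≤ 4.29) = 1 − e^(−λ·4.29) = 1 − e^(−0.66) ≈ 0.4831.

0.4831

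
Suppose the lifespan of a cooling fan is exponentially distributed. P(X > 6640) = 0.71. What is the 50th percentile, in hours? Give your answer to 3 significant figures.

13400

e^(−λ·6640) = 0.71 ⇒ λ = −ln(0.71)/6640 = 0.0000515799.
50th percentile: 1 − e^(−λt) = 0.5, t = −ln(0.5)/λ = 13438.3 hours.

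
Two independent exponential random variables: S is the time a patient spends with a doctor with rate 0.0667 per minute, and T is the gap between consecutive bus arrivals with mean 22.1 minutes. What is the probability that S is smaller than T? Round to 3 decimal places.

λ_1 = 0.0667, λ_2 = 1/22.1 = 0.0452489.
For independent exponentials, P(S < T) = λ_1/(λ_1+λ_2) = 0.0667/0.111949 ≈ 0.596.

0.596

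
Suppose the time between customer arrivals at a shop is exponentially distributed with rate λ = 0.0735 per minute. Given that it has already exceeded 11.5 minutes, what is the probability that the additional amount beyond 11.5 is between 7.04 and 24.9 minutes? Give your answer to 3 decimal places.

0.436

Memoryless: the residual past 11.5 is again Exp(λ).
P(7.04 < residual < 24.9) = e^(−λ·7.04) − e^(−λ·24.9) = 0.59604 − 0.16039 ≈ 0.436.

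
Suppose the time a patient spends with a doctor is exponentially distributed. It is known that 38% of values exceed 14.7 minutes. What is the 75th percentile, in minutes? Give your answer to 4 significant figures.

e^(−λ·14.7) = 0.38 ⇒ λ = −ln(0.38)/14.7 = 0.065822.
75th percentile: 1 − e^(−λt) = 0.75, t = −ln(0.25)/λ = 21.0612 minutes.

21.06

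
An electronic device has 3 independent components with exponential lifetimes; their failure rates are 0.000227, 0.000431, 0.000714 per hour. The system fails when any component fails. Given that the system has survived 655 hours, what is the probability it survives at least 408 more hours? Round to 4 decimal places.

0.5713

Time to first failure ~ Exp(Σλ) with Σλ = 0.001372.
By memorylessness, P(T > 655+408 | T > 655) = P(T > 408) = e^(−0.001372·408) ≈ 0.5713.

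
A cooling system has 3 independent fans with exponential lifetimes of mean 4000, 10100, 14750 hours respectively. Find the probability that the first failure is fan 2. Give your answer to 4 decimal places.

Rates: λ_i = 1/mean_i → 0.00025, 0.0000990099, 0.0000677966; Σλ = 0.000416807.
P(fan 2 first) = λ_2/Σλ = 0.0000990099/0.000416807 ≈ 0.2375.

0.2375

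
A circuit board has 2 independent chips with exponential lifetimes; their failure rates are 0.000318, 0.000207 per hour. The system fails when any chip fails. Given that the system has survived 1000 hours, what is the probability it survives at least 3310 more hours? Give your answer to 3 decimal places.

Time to first failure ~ Exp(Σλ) with Σλ = 0.000525.
By memorylessness, P(T > 1000+3310 | T > 1000) = P(T > 3310) = e^(−0.000525·3310) ≈ 0.176.

0.176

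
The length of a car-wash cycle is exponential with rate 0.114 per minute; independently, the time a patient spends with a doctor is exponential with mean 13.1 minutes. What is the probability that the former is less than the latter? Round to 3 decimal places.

λ_1 = 0.114, λ_2 = 1/13.1 = 0.0763359.
For independent exponentials, P(the former < the latter) = λ_1/(λ_1+λ_2) = 0.114/0.190336 ≈ 0.599.

0.599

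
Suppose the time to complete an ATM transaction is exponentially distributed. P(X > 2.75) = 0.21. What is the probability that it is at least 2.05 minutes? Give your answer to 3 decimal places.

e^(−λ·2.75) = 0.21 ⇒ λ = −ln(0.21)/2.75 = 0.567508.
P(X > 2.05) = e^(−0.567508·2.05) = e^(−1.1634) ≈ 0.312.

0.312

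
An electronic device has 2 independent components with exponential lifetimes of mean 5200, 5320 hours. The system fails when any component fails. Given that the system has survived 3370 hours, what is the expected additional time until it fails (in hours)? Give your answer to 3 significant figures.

2630

First-failure rate Σλ = 1/5200 + 1/5320 = 0.000380278.
By memorylessness the expected residual is 1/Σλ = 2629.66 hours, regardless of the 3370 already elapsed.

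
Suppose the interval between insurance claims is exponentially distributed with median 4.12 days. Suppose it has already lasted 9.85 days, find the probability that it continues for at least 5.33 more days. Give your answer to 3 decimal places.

For an exponential, median = ln(2)/λ, so λ = ln 2 / 4.12 = 0.16824 per day.
By the memoryless property, P(X > 9.85+5.33 | X > 9.85) = P(X > 5.33).
P(X > 5.33) = e^(−0.89672) ≈ 0.408.

0.408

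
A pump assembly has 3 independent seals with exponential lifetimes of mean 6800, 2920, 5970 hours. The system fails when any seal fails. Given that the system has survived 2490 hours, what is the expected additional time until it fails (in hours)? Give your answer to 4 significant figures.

1522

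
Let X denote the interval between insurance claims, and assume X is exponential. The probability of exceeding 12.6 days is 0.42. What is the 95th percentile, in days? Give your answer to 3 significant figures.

43.5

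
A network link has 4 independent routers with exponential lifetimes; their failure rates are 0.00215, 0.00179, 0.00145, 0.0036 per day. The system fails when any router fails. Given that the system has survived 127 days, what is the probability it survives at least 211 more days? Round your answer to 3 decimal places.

0.150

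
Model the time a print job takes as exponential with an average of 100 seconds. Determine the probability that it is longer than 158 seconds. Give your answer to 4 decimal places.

0.2060

The rate is λ = 1/100 = 0.01 per second.
P(X > 158) = e^(−λ·158) = e^(−1.58) ≈ 0.2060.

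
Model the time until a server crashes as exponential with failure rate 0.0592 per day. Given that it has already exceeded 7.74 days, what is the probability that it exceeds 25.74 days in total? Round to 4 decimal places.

P(X > s+t | X > s) = e^(−λ(s+t))/e^(−λs) = e^(−λt), independent of s = 7.74.
P(X > 18) = e^(−1.0656) ≈ 0.3445.

0.3445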